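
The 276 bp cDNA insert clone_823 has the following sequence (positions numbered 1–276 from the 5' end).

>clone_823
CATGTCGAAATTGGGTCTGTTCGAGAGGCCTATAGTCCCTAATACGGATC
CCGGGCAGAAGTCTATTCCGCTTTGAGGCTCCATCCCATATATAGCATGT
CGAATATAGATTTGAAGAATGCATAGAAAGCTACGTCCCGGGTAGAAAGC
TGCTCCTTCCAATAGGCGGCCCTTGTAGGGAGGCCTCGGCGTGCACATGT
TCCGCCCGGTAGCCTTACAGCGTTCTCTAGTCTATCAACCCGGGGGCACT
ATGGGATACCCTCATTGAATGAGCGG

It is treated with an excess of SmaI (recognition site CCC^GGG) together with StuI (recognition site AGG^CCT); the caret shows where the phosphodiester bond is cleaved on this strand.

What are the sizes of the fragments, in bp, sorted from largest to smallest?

87, 58, 44, 35, 28, 24 bp

SmaI sites (CCCGGG) start at positions 50, 137, 239.
SmaI cuts after base 3 of each site, so after positions 52, 139, 241.
StuI sites (AGGCCT) start at positions 26, 181.
StuI cuts after base 3 of each site, so after positions 28, 183.
Combined cut positions: 28, 52, 139, 183, 241.
Linear molecule, 5 cuts → 6 fragments:
  1–28 → 28 bp
  29–52 → 24 bp
  53–139 → 87 bp
  140–183 → 44 bp
  184–241 → 58 bp
  242–276 → 35 bp
Sorted largest to smallest: 87, 58, 44, 35, 28, 24 bp.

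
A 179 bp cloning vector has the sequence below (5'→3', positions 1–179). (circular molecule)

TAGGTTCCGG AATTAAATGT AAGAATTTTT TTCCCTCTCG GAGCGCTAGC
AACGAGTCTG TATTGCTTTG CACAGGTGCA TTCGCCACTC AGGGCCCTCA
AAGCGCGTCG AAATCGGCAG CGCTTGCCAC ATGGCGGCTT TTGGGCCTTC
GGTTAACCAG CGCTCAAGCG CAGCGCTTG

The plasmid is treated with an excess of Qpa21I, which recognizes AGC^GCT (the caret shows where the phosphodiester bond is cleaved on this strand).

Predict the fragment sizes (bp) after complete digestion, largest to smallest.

77, 49, 40, 13 bp

Qpa21I sites (AGCGCT) start at positions 42, 119, 159, 172.
Qpa21I cuts after base 3 of each site, so after positions 44, 121, 161, 174.
Circular molecule, 4 cuts → 4 fragments:
  45–121 → 77 bp
  122–161 → 40 bp
  162–174 → 13 bp
  175–179 then 1–44 → 5 + 44 = 49 bp
Sorted largest to smallest: 77, 49, 40, 13 bp.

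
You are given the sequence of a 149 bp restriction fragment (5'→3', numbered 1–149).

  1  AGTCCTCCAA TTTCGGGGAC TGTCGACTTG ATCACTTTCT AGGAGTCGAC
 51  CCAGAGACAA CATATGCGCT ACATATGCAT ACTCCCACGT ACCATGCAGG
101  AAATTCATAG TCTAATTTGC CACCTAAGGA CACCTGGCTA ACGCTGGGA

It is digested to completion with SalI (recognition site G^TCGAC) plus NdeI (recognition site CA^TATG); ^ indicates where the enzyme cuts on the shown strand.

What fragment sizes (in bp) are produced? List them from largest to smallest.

SalI sites (GTCGAC) start at positions 22, 45.
SalI cuts after the first base of each site, so after positions 22, 45.
NdeI sites (CATATG) start at positions 61, 72.
NdeI cuts after base 2 of each site, so after positions 62, 73.
Combined cut positions: 22, 45, 62, 73.
Linear molecule, 4 cuts → 5 fragments:
  1–22 → 22 bp
  23–45 → 23 bp
  46–62 → 17 bp
  63–73 → 11 bp
  74–149 → 76 bp
Sorted largest to smallest: 76, 23, 22, 17, 11 bp.

76, 23, 22, 17, 11 bp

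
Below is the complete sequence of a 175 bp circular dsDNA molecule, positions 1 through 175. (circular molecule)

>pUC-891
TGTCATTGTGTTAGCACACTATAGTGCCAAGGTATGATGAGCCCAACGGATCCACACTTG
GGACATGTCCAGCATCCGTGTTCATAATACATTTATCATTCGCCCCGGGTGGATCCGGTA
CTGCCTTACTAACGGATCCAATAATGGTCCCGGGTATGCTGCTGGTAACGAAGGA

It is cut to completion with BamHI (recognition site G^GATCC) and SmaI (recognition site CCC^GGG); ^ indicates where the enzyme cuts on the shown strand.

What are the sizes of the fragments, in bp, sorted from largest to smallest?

72, 58, 23, 17, 5 bp

BamHI sites (GGATCC) start at positions 48, 111, 134.
BamHI cuts after the first base of each site, so after positions 48, 111, 134.
SmaI sites (CCCGGG) start at positions 104, 149.
SmaI cuts after base 3 of each site, so after positions 106, 151.
Combined cut positions: 48, 106, 111, 134, 151.
Circular molecule, 5 cuts → 5 fragments:
  49–106 → 58 bp
  107–111 → 5 bp
  112–134 → 23 bp
  135–151 → 17 bp
  152–175 then 1–48 → 24 + 48 = 72 bp
Sorted largest to smallest: 72, 58, 23, 17, 5 bp.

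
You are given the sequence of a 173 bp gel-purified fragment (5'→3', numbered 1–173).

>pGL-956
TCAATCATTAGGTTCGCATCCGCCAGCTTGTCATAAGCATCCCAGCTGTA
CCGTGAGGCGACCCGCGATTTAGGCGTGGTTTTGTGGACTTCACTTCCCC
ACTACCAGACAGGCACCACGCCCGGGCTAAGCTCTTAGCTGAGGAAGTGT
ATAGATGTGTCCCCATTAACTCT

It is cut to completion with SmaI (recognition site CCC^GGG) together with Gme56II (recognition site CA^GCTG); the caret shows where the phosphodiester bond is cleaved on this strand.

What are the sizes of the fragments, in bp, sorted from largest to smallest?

The SmaI site (CCCGGG) starts at position 121.
SmaI cuts after base 3 of each site, so after position 123.
The Gme56II site (CAGCTG) starts at position 43.
Gme56II cuts after base 2 of each site, so after position 44.
Combined cut positions: 44, 123.
Linear molecule, 2 cuts → 3 fragments:
  1–44 → 44 bp
  45–123 → 79 bp
  124–173 → 50 bp
Sorted largest to smallest: 79, 50, 44 bp.

79, 50, 44 bp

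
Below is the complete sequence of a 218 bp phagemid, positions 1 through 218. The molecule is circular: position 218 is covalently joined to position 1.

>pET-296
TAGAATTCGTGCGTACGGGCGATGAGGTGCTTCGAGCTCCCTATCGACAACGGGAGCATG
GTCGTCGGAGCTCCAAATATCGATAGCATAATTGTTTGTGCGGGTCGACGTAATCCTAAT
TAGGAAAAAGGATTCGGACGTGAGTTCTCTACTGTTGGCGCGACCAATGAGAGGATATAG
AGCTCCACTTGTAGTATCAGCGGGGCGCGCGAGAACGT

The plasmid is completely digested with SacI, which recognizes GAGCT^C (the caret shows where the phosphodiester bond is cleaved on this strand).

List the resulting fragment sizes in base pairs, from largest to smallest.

SacI sites (GAGCTC) start at positions 34, 68, 180.
SacI cuts after base 5 of each site (before the last base), so after positions 38, 72, 184.
Circular molecule, 3 cuts → 3 fragments:
  39–72 → 34 bp
  73–184 → 112 bp
  185–218 then 1–38 → 34 + 38 = 72 bp
Sorted largest to smallest: 112, 72, 34 bp.

112, 72, 34 bp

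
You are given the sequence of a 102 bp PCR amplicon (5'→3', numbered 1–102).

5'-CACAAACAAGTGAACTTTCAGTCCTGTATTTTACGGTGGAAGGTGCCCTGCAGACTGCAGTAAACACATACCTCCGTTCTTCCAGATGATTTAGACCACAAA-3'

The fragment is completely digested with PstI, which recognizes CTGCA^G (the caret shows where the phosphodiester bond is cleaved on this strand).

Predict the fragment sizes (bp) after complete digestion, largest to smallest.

PstI sites (CTGCAG) start at positions 48, 55.
PstI cuts after base 5 of each site (before the last base), so after positions 52, 59.
Linear molecule, 2 cuts → 3 fragments:
  1–52 → 52 bp
  53–59 → 7 bp
  60–102 → 43 bp
Sorted largest to smallest: 52, 43, 7 bp.

52, 43, 7 bp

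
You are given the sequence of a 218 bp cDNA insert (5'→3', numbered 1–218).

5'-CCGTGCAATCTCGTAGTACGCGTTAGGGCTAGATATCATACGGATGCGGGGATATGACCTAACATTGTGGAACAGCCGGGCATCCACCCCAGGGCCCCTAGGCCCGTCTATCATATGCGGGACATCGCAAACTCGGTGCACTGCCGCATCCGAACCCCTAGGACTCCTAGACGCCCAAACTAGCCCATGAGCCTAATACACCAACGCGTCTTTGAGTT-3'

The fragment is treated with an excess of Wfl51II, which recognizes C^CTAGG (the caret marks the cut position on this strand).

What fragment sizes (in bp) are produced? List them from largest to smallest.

97, 61, 60 bp

Wfl51II sites (CCTAGG) start at positions 97, 157.
Wfl51II cuts after the first base of each site, so after positions 97, 157.
Linear molecule, 2 cuts → 3 fragments:
  1–97 → 97 bp
  98–157 → 60 bp
  158–218 → 61 bp
Sorted largest to smallest: 97, 61, 60 bp.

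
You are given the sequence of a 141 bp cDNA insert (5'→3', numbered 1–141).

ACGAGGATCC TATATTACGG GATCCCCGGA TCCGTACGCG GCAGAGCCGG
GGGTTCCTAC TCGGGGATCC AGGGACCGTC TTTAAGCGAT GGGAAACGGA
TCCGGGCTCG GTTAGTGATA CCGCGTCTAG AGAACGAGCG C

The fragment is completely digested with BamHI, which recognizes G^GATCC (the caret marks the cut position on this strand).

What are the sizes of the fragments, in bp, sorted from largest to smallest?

43, 37, 33, 15, 8, 5 bp

BamHI sites (GGATCC) start at positions 5, 20, 28, 65, 98.
BamHI cuts after the first base of each site, so after positions 5, 20, 28, 65, 98.
Linear molecule, 5 cuts → 6 fragments:
  1–5 → 5 bp
  6–20 → 15 bp
  21–28 → 8 bp
  29–65 → 37 bp
  66–98 → 33 bp
  99–141 → 43 bp
Sorted largest to smallest: 43, 37, 33, 15, 8, 5 bp.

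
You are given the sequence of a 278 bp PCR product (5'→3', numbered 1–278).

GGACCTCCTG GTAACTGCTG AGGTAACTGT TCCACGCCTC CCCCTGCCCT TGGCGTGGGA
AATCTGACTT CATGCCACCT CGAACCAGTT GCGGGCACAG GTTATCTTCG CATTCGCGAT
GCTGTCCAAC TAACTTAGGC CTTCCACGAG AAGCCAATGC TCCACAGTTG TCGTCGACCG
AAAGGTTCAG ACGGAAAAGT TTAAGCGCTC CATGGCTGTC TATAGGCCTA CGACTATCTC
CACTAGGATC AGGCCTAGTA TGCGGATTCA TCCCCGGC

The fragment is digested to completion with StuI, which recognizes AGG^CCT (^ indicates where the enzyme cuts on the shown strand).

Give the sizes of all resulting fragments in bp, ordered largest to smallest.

139, 87, 27, 25 bp

StuI sites (AGGCCT) start at positions 137, 224, 251.
StuI cuts after base 3 of each site, so after positions 139, 226, 253.
Linear molecule, 3 cuts → 4 fragments:
  1–139 → 139 bp
  140–226 → 87 bp
  227–253 → 27 bp
  254–278 → 25 bp
Sorted largest to smallest: 139, 87, 27, 25 bp.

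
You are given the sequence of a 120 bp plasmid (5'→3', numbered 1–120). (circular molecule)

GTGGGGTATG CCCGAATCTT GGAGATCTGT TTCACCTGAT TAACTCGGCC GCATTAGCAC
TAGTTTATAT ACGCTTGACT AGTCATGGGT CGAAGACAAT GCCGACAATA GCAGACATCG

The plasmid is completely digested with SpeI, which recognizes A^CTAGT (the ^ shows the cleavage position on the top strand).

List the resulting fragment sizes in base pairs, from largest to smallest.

SpeI sites (ACTAGT) start at positions 59, 78.
SpeI cuts after the first base of each site, so after positions 59, 78.
Circular molecule, 2 cuts → 2 fragments:
  60–78 → 19 bp
  79–120 then 1–59 → 42 + 59 = 101 bp
Sorted largest to smallest: 101, 19 bp.

101, 19 bp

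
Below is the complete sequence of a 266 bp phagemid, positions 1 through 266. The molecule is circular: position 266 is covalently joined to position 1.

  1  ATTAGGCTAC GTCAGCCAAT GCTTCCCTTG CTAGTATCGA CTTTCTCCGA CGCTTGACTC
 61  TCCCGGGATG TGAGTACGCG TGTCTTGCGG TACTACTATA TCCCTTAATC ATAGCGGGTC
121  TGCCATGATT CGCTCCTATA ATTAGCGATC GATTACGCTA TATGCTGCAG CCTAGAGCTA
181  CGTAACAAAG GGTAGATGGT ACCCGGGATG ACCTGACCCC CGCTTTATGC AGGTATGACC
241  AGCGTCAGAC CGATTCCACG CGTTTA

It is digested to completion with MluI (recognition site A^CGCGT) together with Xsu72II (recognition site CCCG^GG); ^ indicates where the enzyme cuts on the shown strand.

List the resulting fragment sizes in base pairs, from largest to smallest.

129, 73, 53, 11 bp

MluI sites (ACGCGT) start at positions 76, 258.
MluI cuts after the first base of each site, so after positions 76, 258.
Xsu72II sites (CCCGGG) start at positions 62, 202.
Xsu72II cuts after base 4 of each site, so after positions 65, 205.
Combined cut positions: 65, 76, 205, 258.
Circular molecule, 4 cuts → 4 fragments:
  66–76 → 11 bp
  77–205 → 129 bp
  206–258 → 53 bp
  259–266 then 1–65 → 8 + 65 = 73 bp
Sorted largest to smallest: 129, 73, 53, 11 bp.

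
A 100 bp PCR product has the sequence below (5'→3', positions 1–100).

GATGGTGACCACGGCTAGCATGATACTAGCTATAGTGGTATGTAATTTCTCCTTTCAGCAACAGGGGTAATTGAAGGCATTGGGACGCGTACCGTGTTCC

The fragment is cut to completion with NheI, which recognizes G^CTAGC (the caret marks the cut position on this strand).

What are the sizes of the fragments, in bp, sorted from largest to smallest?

The NheI site (GCTAGC) starts at position 14.
NheI cuts after the first base of each site, so after position 14.
Linear molecule, 1 cut → 2 fragments:
  1–14 → 14 bp
  15–100 → 86 bp
Sorted largest to smallest: 86, 14 bp.

86, 14 bp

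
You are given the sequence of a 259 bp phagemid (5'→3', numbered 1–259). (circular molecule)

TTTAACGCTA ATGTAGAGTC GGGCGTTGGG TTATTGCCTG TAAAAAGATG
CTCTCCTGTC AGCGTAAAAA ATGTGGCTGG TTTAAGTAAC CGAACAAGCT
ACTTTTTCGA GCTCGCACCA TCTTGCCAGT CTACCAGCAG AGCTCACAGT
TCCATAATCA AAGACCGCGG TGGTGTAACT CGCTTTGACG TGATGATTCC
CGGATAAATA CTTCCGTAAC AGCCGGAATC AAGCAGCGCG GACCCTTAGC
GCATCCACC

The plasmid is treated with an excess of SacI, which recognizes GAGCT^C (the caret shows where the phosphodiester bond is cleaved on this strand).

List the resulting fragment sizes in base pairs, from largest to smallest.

228, 31 bp

SacI sites (GAGCTC) start at positions 109, 140.
SacI cuts after base 5 of each site (before the last base), so after positions 113, 144.
Circular molecule, 2 cuts → 2 fragments:
  114–144 → 31 bp
  145–259 then 1–113 → 115 + 113 = 228 bp
Sorted largest to smallest: 228, 31 bp.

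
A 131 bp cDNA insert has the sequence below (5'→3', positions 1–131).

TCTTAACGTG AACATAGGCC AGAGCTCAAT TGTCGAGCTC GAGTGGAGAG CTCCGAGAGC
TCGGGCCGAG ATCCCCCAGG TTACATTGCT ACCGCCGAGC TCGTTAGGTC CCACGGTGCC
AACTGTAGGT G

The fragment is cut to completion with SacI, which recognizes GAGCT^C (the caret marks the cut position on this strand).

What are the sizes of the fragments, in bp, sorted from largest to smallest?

40, 30, 26, 13, 13, 9 bp

SacI sites (GAGCTC) start at positions 22, 35, 48, 57, 97.
SacI cuts after base 5 of each site (before the last base), so after positions 26, 39, 52, 61, 101.
Linear molecule, 5 cuts → 6 fragments:
  1–26 → 26 bp
  27–39 → 13 bp
  40–52 → 13 bp
  53–61 → 9 bp
  62–101 → 40 bp
  102–131 → 30 bp
Sorted largest to smallest: 40, 30, 26, 13, 13, 9 bp.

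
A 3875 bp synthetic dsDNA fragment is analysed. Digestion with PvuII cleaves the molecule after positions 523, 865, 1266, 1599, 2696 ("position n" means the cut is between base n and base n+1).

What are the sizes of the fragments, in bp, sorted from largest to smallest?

Linear molecule, 5 cuts → 6 fragments:
  523 − 0 = 523 bp
  865 − 523 = 342 bp
  1266 − 865 = 401 bp
  1599 − 1266 = 333 bp
  2696 − 1599 = 1097 bp
  3875 − 2696 = 1179 bp
Sorted largest to smallest: 1179, 1097, 523, 401, 342, 333 bp.

1179, 1097, 523, 401, 342, 333 bp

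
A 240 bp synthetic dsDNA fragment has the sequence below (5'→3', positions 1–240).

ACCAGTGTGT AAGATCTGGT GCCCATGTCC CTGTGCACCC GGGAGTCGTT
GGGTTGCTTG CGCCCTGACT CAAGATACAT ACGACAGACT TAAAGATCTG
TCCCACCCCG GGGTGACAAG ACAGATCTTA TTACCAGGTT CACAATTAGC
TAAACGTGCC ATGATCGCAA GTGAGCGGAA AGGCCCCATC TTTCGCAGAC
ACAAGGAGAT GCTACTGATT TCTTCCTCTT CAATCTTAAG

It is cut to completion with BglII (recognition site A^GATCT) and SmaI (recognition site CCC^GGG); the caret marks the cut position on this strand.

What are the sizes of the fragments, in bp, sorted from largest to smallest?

BglII sites (AGATCT) start at positions 12, 94, 123.
BglII cuts after the first base of each site, so after positions 12, 94, 123.
SmaI sites (CCCGGG) start at positions 38, 107.
SmaI cuts after base 3 of each site, so after positions 40, 109.
Combined cut positions: 12, 40, 94, 109, 123.
Linear molecule, 5 cuts → 6 fragments:
  1–12 → 12 bp
  13–40 → 28 bp
  41–94 → 54 bp
  95–109 → 15 bp
  110–123 → 14 bp
  124–240 → 117 bp
Sorted largest to smallest: 117, 54, 28, 15, 14, 12 bp.

117, 54, 28, 15, 14, 12 bp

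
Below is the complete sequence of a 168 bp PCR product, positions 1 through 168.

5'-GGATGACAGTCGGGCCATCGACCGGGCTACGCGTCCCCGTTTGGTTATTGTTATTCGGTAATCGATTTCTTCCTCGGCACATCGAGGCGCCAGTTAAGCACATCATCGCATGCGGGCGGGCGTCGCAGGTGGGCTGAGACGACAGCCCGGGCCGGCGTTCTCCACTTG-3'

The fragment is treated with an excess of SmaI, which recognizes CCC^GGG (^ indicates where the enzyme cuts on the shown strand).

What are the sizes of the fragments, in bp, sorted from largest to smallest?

148, 20 bp

The SmaI site (CCCGGG) starts at position 146.
SmaI cuts after base 3 of each site, so after position 148.
Linear molecule, 1 cut → 2 fragments:
  1–148 → 148 bp
  149–168 → 20 bp
Sorted largest to smallest: 148, 20 bp.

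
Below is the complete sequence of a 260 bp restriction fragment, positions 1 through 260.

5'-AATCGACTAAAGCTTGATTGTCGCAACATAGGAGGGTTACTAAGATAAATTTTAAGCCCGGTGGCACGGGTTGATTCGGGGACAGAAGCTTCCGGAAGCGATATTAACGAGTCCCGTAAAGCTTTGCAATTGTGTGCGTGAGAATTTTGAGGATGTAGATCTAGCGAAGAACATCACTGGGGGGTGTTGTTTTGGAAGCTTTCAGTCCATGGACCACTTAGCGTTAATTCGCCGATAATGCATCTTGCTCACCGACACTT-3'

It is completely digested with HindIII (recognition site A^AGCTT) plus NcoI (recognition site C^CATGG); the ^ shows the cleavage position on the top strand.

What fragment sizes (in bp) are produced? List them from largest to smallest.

HindIII sites (AAGCTT) start at positions 10, 86, 119, 196.
HindIII cuts after the first base of each site, so after positions 10, 86, 119, 196.
The NcoI site (CCATGG) starts at position 207.
NcoI cuts after the first base of each site, so after position 207.
Combined cut positions: 10, 86, 119, 196, 207.
Linear molecule, 5 cuts → 6 fragments:
  1–10 → 10 bp
  11–86 → 76 bp
  87–119 → 33 bp
  120–196 → 77 bp
  197–207 → 11 bp
  208–260 → 53 bp
Sorted largest to smallest: 77, 76, 53, 33, 11, 10 bp.

77, 76, 53, 33, 11, 10 bp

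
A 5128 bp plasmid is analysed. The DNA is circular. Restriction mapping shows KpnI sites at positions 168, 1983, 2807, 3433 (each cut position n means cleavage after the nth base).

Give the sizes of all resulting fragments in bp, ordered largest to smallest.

1863, 1815, 824, 626 bp

Circular molecule, 4 cuts → 4 fragments:
  1983 − 168 = 1815 bp
  2807 − 1983 = 824 bp
  3433 − 2807 = 626 bp
  wrap: 5128 − 3433 + 168 = 1863 bp
Sorted largest to smallest: 1863, 1815, 824, 626 bp.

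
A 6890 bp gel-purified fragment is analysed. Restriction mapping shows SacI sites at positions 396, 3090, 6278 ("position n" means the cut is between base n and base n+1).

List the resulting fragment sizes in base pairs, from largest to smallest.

3188, 2694, 612, 396 bp

Linear molecule, 3 cuts → 4 fragments:
  396 − 0 = 396 bp
  3090 − 396 = 2694 bp
  6278 − 3090 = 3188 bp
  6890 − 6278 = 612 bp
Sorted largest to smallest: 3188, 2694, 612, 396 bp.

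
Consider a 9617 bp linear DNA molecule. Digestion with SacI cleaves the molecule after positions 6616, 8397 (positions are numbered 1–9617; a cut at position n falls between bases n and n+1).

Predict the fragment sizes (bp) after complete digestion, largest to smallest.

6616, 1781, 1220 bp

Linear molecule, 2 cuts → 3 fragments:
  6616 − 0 = 6616 bp
  8397 − 6616 = 1781 bp
  9617 − 8397 = 1220 bp
Sorted largest to smallest: 6616, 1781, 1220 bp.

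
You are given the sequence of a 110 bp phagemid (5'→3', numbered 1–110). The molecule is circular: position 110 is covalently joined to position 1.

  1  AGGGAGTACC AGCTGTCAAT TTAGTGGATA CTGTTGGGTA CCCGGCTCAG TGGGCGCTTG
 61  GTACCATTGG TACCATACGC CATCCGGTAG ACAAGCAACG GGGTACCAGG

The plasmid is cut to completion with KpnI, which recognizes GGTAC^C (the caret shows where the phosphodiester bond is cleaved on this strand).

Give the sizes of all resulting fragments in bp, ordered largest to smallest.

45, 33, 23, 9 bp

KpnI sites (GGTACC) start at positions 37, 60, 69, 102.
KpnI cuts after base 5 of each site (before the last base), so after positions 41, 64, 73, 106.
Circular molecule, 4 cuts → 4 fragments:
  42–64 → 23 bp
  65–73 → 9 bp
  74–106 → 33 bp
  107–110 then 1–41 → 4 + 41 = 45 bp
Sorted largest to smallest: 45, 33, 23, 9 bp.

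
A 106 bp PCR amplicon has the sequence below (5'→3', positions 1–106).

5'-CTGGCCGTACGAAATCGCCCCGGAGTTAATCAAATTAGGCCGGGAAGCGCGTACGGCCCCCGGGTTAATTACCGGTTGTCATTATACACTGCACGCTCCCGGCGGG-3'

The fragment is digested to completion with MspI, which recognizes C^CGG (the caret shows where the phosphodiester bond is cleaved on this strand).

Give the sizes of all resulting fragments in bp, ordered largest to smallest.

MspI sites (CCGG) start at positions 20, 40, 60, 72, 99.
MspI cuts after the first base of each site, so after positions 20, 40, 60, 72, 99.
Linear molecule, 5 cuts → 6 fragments:
  1–20 → 20 bp
  21–40 → 20 bp
  41–60 → 20 bp
  61–72 → 12 bp
  73–99 → 27 bp
  100–106 → 7 bp
Sorted largest to smallest: 27, 20, 20, 20, 12, 7 bp.

27, 20, 20, 20, 12, 7 bp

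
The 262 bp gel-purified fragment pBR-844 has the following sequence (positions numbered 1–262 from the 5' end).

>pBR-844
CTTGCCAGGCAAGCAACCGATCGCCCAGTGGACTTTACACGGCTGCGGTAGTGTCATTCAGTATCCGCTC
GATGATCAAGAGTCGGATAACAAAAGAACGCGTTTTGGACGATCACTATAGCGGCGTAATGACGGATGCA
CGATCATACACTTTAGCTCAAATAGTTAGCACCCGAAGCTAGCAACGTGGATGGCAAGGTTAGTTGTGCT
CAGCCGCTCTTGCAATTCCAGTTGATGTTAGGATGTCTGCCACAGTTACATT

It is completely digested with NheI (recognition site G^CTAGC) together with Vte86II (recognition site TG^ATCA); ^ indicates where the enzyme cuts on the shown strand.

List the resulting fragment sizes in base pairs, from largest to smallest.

104, 84, 74 bp

The NheI site (GCTAGC) starts at position 178.
NheI cuts after the first base of each site, so after position 178.
The Vte86II site (TGATCA) starts at position 73.
Vte86II cuts after base 2 of each site, so after position 74.
Combined cut positions: 74, 178.
Linear molecule, 2 cuts → 3 fragments:
  1–74 → 74 bp
  75–178 → 104 bp
  179–262 → 84 bp
Sorted largest to smallest: 104, 84, 74 bp.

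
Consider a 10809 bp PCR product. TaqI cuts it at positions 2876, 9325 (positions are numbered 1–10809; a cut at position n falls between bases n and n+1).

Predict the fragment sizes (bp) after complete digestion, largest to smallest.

6449, 2876, 1484 bp

Linear molecule, 2 cuts → 3 fragments:
  2876 − 0 = 2876 bp
  9325 − 2876 = 6449 bp
  10809 − 9325 = 1484 bp
Sorted largest to smallest: 6449, 2876, 1484 bp.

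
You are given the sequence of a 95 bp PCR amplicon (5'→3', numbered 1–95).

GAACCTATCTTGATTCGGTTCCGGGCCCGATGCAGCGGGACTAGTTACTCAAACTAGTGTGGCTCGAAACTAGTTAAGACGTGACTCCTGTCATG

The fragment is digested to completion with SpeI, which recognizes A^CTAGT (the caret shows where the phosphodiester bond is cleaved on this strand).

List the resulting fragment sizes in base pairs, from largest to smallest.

40, 26, 16, 13 bp

SpeI sites (ACTAGT) start at positions 40, 53, 69.
SpeI cuts after the first base of each site, so after positions 40, 53, 69.
Linear molecule, 3 cuts → 4 fragments:
  1–40 → 40 bp
  41–53 → 13 bp
  54–69 → 16 bp
  70–95 → 26 bp
Sorted largest to smallest: 40, 26, 16, 13 bp.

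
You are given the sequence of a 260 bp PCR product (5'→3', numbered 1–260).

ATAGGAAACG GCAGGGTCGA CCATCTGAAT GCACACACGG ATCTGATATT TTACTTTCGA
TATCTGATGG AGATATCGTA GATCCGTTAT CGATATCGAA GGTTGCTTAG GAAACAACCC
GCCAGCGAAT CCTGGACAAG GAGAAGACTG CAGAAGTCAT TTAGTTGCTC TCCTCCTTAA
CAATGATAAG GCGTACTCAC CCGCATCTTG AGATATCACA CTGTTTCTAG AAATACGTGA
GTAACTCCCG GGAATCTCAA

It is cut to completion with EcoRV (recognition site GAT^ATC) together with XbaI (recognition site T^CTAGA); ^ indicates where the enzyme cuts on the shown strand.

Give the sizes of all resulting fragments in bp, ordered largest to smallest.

120, 61, 34, 20, 13, 12 bp

EcoRV sites (GATATC) start at positions 59, 72, 92, 212.
EcoRV cuts after base 3 of each site, so after positions 61, 74, 94, 214.
The XbaI site (TCTAGA) starts at position 226.
XbaI cuts after the first base of each site, so after position 226.
Combined cut positions: 61, 74, 94, 214, 226.
Linear molecule, 5 cuts → 6 fragments:
  1–61 → 61 bp
  62–74 → 13 bp
  75–94 → 20 bp
  95–214 → 120 bp
  215–226 → 12 bp
  227–260 → 34 bp
Sorted largest to smallest: 120, 61, 34, 20, 13, 12 bp.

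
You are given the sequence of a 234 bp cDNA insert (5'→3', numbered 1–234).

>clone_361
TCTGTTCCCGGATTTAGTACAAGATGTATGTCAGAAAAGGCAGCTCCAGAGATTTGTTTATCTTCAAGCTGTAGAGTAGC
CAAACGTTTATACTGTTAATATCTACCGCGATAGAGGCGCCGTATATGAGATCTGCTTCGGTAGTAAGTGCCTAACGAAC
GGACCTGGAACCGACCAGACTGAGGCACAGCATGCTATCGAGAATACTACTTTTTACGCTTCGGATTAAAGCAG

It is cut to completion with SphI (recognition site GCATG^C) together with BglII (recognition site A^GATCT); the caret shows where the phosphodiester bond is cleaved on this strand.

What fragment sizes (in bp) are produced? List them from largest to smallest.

The SphI site (GCATGC) starts at position 190.
SphI cuts after base 5 of each site (before the last base), so after position 194.
The BglII site (AGATCT) starts at position 129.
BglII cuts after the first base of each site, so after position 129.
Combined cut positions: 129, 194.
Linear molecule, 2 cuts → 3 fragments:
  1–129 → 129 bp
  130–194 → 65 bp
  195–234 → 40 bp
Sorted largest to smallest: 129, 65, 40 bp.

129, 65, 40 bp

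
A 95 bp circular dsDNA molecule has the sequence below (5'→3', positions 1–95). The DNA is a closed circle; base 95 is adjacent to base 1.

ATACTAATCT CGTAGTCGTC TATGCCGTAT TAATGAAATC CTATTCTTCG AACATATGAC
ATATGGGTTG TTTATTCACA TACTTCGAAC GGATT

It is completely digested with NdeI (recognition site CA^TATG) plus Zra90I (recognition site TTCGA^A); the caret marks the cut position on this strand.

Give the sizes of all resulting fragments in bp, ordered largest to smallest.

NdeI sites (CATATG) start at positions 53, 60.
NdeI cuts after base 2 of each site, so after positions 54, 61.
Zra90I sites (TTCGAA) start at positions 47, 84.
Zra90I cuts after base 5 of each site (before the last base), so after positions 51, 88.
Combined cut positions: 51, 54, 61, 88.
Circular molecule, 4 cuts → 4 fragments:
  52–54 → 3 bp
  55–61 → 7 bp
  62–88 → 27 bp
  89–95 then 1–51 → 7 + 51 = 58 bp
Sorted largest to smallest: 58, 27, 7, 3 bp.

58, 27, 7, 3 bp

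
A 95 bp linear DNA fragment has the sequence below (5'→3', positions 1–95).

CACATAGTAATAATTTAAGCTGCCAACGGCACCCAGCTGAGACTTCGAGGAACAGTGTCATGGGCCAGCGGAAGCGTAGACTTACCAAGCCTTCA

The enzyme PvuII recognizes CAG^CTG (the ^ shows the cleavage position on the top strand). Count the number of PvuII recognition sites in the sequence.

1

CAGCTG occurs starting at position 34.
PvuII cuts at 1 site.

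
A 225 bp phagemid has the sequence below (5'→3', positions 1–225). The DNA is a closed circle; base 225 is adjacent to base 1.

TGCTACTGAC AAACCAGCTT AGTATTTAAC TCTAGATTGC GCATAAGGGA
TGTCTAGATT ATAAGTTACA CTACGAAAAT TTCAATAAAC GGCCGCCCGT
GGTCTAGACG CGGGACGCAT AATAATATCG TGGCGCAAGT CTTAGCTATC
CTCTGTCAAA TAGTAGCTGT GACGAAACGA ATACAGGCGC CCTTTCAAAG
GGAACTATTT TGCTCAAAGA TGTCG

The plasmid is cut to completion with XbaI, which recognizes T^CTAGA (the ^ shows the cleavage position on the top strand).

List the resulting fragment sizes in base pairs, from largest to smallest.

XbaI sites (TCTAGA) start at positions 31, 53, 103.
XbaI cuts after the first base of each site, so after positions 31, 53, 103.
Circular molecule, 3 cuts → 3 fragments:
  32–53 → 22 bp
  54–103 → 50 bp
  104–225 then 1–31 → 122 + 31 = 153 bp
Sorted largest to smallest: 153, 50, 22 bp.

153, 50, 22 bp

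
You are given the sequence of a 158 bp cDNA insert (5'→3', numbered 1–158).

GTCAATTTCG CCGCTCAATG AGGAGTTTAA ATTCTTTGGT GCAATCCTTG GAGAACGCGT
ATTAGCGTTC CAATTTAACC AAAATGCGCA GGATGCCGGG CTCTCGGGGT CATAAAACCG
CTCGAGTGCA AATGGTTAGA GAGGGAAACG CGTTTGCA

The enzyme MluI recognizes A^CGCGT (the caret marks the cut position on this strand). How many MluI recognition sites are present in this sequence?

ACGCGT occurs starting at positions 55, 148.
MluI cuts at 2 sites.

2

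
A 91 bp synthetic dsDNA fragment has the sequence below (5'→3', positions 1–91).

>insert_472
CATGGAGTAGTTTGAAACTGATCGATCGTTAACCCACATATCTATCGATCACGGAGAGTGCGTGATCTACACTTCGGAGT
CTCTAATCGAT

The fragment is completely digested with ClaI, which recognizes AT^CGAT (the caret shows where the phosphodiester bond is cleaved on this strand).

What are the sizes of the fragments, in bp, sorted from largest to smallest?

42, 23, 22, 4 bp

ClaI sites (ATCGAT) start at positions 21, 44, 86.
ClaI cuts after base 2 of each site, so after positions 22, 45, 87.
Linear molecule, 3 cuts → 4 fragments:
  1–22 → 22 bp
  23–45 → 23 bp
  46–87 → 42 bp
  88–91 → 4 bp
Sorted largest to smallest: 42, 23, 22, 4 bp.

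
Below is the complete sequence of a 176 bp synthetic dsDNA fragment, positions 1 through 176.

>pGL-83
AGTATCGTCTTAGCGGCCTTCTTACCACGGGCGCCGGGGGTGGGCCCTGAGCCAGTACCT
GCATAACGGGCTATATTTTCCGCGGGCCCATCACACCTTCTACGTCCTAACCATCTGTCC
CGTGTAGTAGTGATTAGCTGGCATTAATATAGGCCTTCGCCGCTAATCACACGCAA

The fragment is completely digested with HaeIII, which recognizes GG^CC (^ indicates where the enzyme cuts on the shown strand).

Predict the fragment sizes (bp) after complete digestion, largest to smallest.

HaeIII sites (GGCC) start at positions 15, 43, 85, 152.
HaeIII cuts after base 2 of each site, so after positions 16, 44, 86, 153.
Linear molecule, 4 cuts → 5 fragments:
  1–16 → 16 bp
  17–44 → 28 bp
  45–86 → 42 bp
  87–153 → 67 bp
  154–176 → 23 bp
Sorted largest to smallest: 67, 42, 28, 23, 16 bp.

67, 42, 28, 23, 16 bp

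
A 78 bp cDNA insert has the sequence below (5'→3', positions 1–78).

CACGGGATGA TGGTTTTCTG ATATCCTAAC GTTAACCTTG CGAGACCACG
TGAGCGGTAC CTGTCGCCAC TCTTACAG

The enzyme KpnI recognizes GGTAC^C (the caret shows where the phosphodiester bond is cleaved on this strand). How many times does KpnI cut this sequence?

1

GGTACC occurs starting at position 56.
KpnI cuts at 1 site.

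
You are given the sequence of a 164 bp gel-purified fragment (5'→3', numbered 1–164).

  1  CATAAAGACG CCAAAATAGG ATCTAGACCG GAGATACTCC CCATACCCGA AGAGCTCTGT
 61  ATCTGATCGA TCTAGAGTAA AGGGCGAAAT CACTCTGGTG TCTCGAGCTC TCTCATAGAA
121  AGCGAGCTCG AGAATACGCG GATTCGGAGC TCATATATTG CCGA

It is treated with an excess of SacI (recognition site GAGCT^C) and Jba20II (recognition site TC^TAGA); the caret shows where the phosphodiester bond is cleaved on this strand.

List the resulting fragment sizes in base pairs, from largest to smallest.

37, 33, 23, 23, 19, 16, 13 bp

SacI sites (GAGCTC) start at positions 52, 105, 124, 147.
SacI cuts after base 5 of each site (before the last base), so after positions 56, 109, 128, 151.
Jba20II sites (TCTAGA) start at positions 22, 71.
Jba20II cuts after base 2 of each site, so after positions 23, 72.
Combined cut positions: 23, 56, 72, 109, 128, 151.
Linear molecule, 6 cuts → 7 fragments:
  1–23 → 23 bp
  24–56 → 33 bp
  57–72 → 16 bp
  73–109 → 37 bp
  110–128 → 19 bp
  129–151 → 23 bp
  152–164 → 13 bp
Sorted largest to smallest: 37, 33, 23, 23, 19, 16, 13 bp.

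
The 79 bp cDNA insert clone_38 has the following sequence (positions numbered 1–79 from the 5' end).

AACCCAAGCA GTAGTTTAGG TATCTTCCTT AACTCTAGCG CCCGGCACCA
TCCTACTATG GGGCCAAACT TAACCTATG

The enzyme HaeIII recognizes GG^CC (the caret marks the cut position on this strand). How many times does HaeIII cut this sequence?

1

GGCC occurs starting at position 62.
HaeIII cuts at 1 site.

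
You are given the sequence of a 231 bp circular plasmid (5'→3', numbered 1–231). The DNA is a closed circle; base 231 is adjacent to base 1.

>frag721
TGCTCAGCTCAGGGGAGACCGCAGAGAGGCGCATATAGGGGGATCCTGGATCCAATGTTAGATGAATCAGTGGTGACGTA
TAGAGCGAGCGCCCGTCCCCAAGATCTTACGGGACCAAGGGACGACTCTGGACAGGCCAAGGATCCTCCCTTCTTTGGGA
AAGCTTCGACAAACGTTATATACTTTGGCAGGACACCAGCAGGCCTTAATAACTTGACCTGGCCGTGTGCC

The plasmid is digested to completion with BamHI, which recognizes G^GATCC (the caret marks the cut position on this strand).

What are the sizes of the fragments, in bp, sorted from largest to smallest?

BamHI sites (GGATCC) start at positions 41, 48, 141.
BamHI cuts after the first base of each site, so after positions 41, 48, 141.
Circular molecule, 3 cuts → 3 fragments:
  42–48 → 7 bp
  49–141 → 93 bp
  142–231 then 1–41 → 90 + 41 = 131 bp
Sorted largest to smallest: 131, 93, 7 bp.

131, 93, 7 bp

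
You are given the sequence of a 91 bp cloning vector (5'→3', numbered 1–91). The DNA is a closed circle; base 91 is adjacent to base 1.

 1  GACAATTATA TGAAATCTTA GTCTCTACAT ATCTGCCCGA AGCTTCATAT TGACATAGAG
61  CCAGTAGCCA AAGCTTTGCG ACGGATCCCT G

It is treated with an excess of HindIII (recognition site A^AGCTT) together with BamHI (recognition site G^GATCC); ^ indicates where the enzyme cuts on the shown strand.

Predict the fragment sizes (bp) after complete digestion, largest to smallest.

48, 31, 12 bp

HindIII sites (AAGCTT) start at positions 40, 71.
HindIII cuts after the first base of each site, so after positions 40, 71.
The BamHI site (GGATCC) starts at position 83.
BamHI cuts after the first base of each site, so after position 83.
Combined cut positions: 40, 71, 83.
Circular molecule, 3 cuts → 3 fragments:
  41–71 → 31 bp
  72–83 → 12 bp
  84–91 then 1–40 → 8 + 40 = 48 bp
Sorted largest to smallest: 48, 31, 12 bp.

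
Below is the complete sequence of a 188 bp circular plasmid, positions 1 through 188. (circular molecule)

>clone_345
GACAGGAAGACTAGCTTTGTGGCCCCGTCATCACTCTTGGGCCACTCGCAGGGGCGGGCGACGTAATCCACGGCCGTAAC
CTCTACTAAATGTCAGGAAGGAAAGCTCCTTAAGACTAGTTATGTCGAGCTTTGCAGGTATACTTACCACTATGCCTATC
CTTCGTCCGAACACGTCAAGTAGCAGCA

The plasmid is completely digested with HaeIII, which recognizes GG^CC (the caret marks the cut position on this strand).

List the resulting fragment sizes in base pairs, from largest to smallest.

137, 32, 19 bp

HaeIII sites (GGCC) start at positions 21, 40, 72.
HaeIII cuts after base 2 of each site, so after positions 22, 41, 73.
Circular molecule, 3 cuts → 3 fragments:
  23–41 → 19 bp
  42–73 → 32 bp
  74–188 then 1–22 → 115 + 22 = 137 bp
Sorted largest to smallest: 137, 32, 19 bp.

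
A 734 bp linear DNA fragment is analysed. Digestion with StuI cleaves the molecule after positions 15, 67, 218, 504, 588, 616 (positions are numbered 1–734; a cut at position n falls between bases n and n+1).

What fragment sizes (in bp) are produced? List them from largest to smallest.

286, 151, 118, 84, 52, 28, 15 bp

Linear molecule, 6 cuts → 7 fragments:
  15 − 0 = 15 bp
  67 − 15 = 52 bp
  218 − 67 = 151 bp
  504 − 218 = 286 bp
  588 − 504 = 84 bp
  616 − 588 = 28 bp
  734 − 616 = 118 bp
Sorted largest to smallest: 286, 151, 118, 84, 52, 28, 15 bp.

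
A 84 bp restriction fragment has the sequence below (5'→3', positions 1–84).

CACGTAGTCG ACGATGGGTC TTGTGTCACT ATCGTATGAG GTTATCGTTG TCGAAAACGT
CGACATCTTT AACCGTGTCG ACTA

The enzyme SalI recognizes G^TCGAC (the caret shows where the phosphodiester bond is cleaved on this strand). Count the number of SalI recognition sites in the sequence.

3

GTCGAC occurs starting at positions 7, 59, 77.
SalI cuts at 3 sites.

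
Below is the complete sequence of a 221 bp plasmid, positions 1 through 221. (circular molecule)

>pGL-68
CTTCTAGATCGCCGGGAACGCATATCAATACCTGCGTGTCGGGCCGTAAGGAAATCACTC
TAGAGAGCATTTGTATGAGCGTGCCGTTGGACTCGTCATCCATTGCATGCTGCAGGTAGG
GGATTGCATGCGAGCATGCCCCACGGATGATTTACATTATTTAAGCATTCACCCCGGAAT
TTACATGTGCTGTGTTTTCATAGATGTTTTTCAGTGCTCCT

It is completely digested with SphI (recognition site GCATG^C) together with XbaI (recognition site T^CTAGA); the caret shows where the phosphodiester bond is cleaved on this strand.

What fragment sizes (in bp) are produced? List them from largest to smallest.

SphI sites (GCATGC) start at positions 105, 126, 134.
SphI cuts after base 5 of each site (before the last base), so after positions 109, 130, 138.
XbaI sites (TCTAGA) start at positions 3, 59.
XbaI cuts after the first base of each site, so after positions 3, 59.
Combined cut positions: 3, 59, 109, 130, 138.
Circular molecule, 5 cuts → 5 fragments:
  4–59 → 56 bp
  60–109 → 50 bp
  110–130 → 21 bp
  131–138 → 8 bp
  139–221 then 1–3 → 83 + 3 = 86 bp
Sorted largest to smallest: 86, 56, 50, 21, 8 bp.

86, 56, 50, 21, 8 bp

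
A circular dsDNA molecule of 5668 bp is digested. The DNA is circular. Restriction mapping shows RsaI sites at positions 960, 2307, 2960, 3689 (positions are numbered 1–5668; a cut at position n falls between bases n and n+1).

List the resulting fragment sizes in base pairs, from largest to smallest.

2939, 1347, 729, 653 bp

Circular molecule, 4 cuts → 4 fragments:
  2307 − 960 = 1347 bp
  2960 − 2307 = 653 bp
  3689 − 2960 = 729 bp
  wrap: 5668 − 3689 + 960 = 2939 bp
Sorted largest to smallest: 2939, 1347, 729, 653 bp.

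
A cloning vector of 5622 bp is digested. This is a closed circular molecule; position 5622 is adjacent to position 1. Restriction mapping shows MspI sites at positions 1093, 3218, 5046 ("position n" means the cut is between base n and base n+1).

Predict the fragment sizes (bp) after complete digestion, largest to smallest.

2125, 1828, 1669 bp

Circular molecule, 3 cuts → 3 fragments:
  3218 − 1093 = 2125 bp
  5046 − 3218 = 1828 bp
  wrap: 5622 − 5046 + 1093 = 1669 bp
Sorted largest to smallest: 2125, 1828, 1669 bp.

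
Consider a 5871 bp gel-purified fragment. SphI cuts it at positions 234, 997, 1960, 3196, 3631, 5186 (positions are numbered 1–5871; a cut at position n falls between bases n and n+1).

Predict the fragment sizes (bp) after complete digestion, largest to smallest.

Linear molecule, 6 cuts → 7 fragments:
  234 − 0 = 234 bp
  997 − 234 = 763 bp
  1960 − 997 = 963 bp
  3196 − 1960 = 1236 bp
  3631 − 3196 = 435 bp
  5186 − 3631 = 1555 bp
  5871 − 5186 = 685 bp
Sorted largest to smallest: 1555, 1236, 963, 763, 685, 435, 234 bp.

1555, 1236, 963, 763, 685, 435, 234 bp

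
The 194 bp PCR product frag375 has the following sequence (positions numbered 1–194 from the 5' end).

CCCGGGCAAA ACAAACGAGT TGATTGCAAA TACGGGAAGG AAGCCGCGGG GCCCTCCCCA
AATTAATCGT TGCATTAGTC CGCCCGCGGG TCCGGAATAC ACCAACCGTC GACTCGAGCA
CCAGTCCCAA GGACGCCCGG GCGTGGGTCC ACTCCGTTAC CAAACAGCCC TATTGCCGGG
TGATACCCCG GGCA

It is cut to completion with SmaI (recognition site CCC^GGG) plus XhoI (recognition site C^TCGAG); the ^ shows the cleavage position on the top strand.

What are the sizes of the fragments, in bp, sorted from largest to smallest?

SmaI sites (CCCGGG) start at positions 1, 136, 187.
SmaI cuts after base 3 of each site, so after positions 3, 138, 189.
The XhoI site (CTCGAG) starts at position 113.
XhoI cuts after the first base of each site, so after position 113.
Combined cut positions: 3, 113, 138, 189.
Linear molecule, 4 cuts → 5 fragments:
  1–3 → 3 bp
  4–113 → 110 bp
  114–138 → 25 bp
  139–189 → 51 bp
  190–194 → 5 bp
Sorted largest to smallest: 110, 51, 25, 5, 3 bp.

110, 51, 25, 5, 3 bp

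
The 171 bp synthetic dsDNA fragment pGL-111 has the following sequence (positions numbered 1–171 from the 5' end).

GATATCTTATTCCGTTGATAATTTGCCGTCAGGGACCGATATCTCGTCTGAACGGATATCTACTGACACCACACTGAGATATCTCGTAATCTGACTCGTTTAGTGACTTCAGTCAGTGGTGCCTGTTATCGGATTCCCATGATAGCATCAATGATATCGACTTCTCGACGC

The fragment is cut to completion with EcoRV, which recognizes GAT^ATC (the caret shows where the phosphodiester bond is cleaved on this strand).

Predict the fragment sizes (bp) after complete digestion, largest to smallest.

EcoRV sites (GATATC) start at positions 1, 38, 55, 78, 153.
EcoRV cuts after base 3 of each site, so after positions 3, 40, 57, 80, 155.
Linear molecule, 5 cuts → 6 fragments:
  1–3 → 3 bp
  4–40 → 37 bp
  41–57 → 17 bp
  58–80 → 23 bp
  81–155 → 75 bp
  156–171 → 16 bp
Sorted largest to smallest: 75, 37, 23, 17, 16, 3 bp.

75, 37, 23, 17, 16, 3 bp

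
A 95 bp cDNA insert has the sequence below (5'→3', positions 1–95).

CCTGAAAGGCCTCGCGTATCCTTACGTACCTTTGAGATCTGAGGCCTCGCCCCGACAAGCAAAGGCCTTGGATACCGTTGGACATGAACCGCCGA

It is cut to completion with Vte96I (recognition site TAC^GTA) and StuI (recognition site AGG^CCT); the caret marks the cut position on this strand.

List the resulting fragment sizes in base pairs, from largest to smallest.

The Vte96I site (TACGTA) starts at position 23.
Vte96I cuts after base 3 of each site, so after position 25.
StuI sites (AGGCCT) start at positions 7, 42, 63.
StuI cuts after base 3 of each site, so after positions 9, 44, 65.
Combined cut positions: 9, 25, 44, 65.
Linear molecule, 4 cuts → 5 fragments:
  1–9 → 9 bp
  10–25 → 16 bp
  26–44 → 19 bp
  45–65 → 21 bp
  66–95 → 30 bp
Sorted largest to smallest: 30, 21, 19, 16, 9 bp.

30, 21, 19, 16, 9 bp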